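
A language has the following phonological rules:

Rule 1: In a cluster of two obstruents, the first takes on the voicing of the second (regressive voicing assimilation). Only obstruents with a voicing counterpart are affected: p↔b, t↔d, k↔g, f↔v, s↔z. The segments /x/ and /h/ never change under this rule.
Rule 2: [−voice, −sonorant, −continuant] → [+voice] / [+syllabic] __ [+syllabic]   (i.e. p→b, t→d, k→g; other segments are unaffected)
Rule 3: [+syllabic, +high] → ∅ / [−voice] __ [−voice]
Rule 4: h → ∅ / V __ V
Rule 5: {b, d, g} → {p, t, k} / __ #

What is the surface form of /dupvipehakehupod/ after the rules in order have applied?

Rule 1 (regressive voicing assimilation): /p/ precedes the voiced obstruent /v/, so it voices to [b] by assimilation. /dupvipehakehupod/ → dubvipehakehupod.
Rule 2 (intervocalic voicing): /p/ is a voiceless stop between vowels /i/ and /e/, so it voices to [b]. /k/ is a voiceless stop between vowels /a/ and /e/, so it voices to [g]. /p/ is a voiceless stop between vowels /u/ and /o/, so it voices to [b]. /dubvipehakehupod/ → dubvibehagehubod.
Rule 3 (high vowel syncope): no segment meets the environment; /dubvibehagehubod/ is unchanged.
Rule 4 (intervocalic h-deletion): /h/ occurs between vowels /e/ and /a/, so it deletes. /h/ occurs between vowels /e/ and /u/, so it deletes. /dubvibehagehubod/ → dubvibeageubod.
Rule 5 (final devoicing): /d/ is a voiced stop in word-final position, so it devoices to [t]. /dubvibeageubod/ → dubvibeageubot.

dubvibeageubot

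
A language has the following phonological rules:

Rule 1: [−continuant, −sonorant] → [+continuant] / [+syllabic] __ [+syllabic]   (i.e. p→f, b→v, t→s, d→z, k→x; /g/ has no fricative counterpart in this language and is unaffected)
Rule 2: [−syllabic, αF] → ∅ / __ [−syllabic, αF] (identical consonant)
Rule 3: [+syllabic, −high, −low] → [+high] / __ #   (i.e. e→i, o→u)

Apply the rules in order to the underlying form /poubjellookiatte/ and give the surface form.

poubjelooxiati

Rule 1 (intervocalic spirantization): /k/ is a stop between vowels /o/ and /i/, so it spirantizes to the fricative [x]. /poubjellookiatte/ → poubjellooxiatte.
Rule 2 (degemination): /ll/ is a geminate; the first /l/ deletes. /tt/ is a geminate; the first /t/ deletes. /poubjellooxiatte/ → poubjelooxiate.
Rule 3 (final vowel raising): /e/ is a mid vowel in word-final position, so it raises to [i]. /poubjelooxiate/ → poubjelooxiati.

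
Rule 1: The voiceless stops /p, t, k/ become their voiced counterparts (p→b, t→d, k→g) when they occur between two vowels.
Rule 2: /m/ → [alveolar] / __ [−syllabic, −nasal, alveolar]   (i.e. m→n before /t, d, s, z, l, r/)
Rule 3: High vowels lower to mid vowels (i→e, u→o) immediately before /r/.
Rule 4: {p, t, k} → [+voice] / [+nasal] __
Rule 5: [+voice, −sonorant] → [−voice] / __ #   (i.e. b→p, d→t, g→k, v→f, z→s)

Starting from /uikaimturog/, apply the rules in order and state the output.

Rule 1 (intervocalic voicing): /k/ is a voiceless stop between vowels /i/ and /a/, so it voices to [g]. /uikaimturog/ → uigaimturog.
Rule 2 (nasal place assimilation): /m/ precedes the alveolar consonant /t/, so it assimilates in place to [n]. /uigaimturog/ → uigainturog.
Rule 3 (pre-rhotic lowering): /u/ is a high vowel immediately before /r/, so it lowers to [o]. /uigainturog/ → uigaintorog.
Rule 4 (post-nasal voicing): /t/ is a voiceless stop immediately after the nasal /n/, so it voices to [d]. /uigaintorog/ → uigaindorog.
Rule 5 (final devoicing): /g/ is a voiced obstruent in word-final position, so it devoices to [k]. /uigaindorog/ → uigaindorok.

uigaindorok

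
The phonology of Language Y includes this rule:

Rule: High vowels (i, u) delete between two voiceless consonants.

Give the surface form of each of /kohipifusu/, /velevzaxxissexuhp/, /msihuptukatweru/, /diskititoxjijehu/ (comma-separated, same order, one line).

kohpfsu, velevzaxxssexhp, mshptkatweru, diskttoxjijehu

/kohipifusu/: /i/ is a high vowel flanked by voiceless consonants /h/ and /p/, so it deletes. /i/ is a high vowel flanked by voiceless consonants /p/ and /f/, so it deletes. /u/ is a high vowel flanked by voiceless consonants /f/ and /s/, so it deletes. → [kohpfsu].
/velevzaxxissexuhp/: /i/ is a high vowel flanked by voiceless consonants /x/ and /s/, so it deletes. /u/ is a high vowel flanked by voiceless consonants /x/ and /h/, so it deletes. → [velevzaxxssexhp].
/msihuptukatweru/: /i/ is a high vowel flanked by voiceless consonants /s/ and /h/, so it deletes. /u/ is a high vowel flanked by voiceless consonants /h/ and /p/, so it deletes. /u/ is a high vowel flanked by voiceless consonants /t/ and /k/, so it deletes. → [mshptkatweru].
/diskititoxjijehu/: /i/ is a high vowel flanked by voiceless consonants /k/ and /t/, so it deletes. /i/ is a high vowel flanked by voiceless consonants /t/ and /t/, so it deletes. → [diskttoxjijehu].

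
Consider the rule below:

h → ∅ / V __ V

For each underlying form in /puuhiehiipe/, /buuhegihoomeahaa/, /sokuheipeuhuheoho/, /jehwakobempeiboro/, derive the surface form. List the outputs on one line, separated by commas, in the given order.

puuieiipe, buuegioomeaaa, sokueipeuueoo, jehwakobempeiboro

/puuhiehiipe/: /h/ occurs between vowels /u/ and /i/, so it deletes. /h/ occurs between vowels /e/ and /i/, so it deletes. → [puuieiipe].
/buuhegihoomeahaa/: /h/ occurs between vowels /u/ and /e/, so it deletes. /h/ occurs between vowels /i/ and /o/, so it deletes. /h/ occurs between vowels /a/ and /a/, so it deletes. → [buuegioomeaaa].
/sokuheipeuhuheoho/: /h/ occurs between vowels /u/ and /e/, so it deletes. /h/ occurs between vowels /u/ and /u/, so it deletes. /h/ occurs between vowels /u/ and /e/, so it deletes. /h/ occurs between vowels /o/ and /o/, so it deletes. → [sokueipeuueoo].
/jehwakobempeiboro/: the rule's environment is not met; surfaces unchanged as [jehwakobempeiboro].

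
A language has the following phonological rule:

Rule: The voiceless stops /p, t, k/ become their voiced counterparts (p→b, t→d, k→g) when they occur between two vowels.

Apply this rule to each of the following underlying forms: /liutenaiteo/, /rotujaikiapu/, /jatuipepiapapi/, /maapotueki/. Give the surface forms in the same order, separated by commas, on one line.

/liutenaiteo/: /t/ is a voiceless stop between vowels /u/ and /e/, so it voices to [d]. /t/ is a voiceless stop between vowels /i/ and /e/, so it voices to [d]. → [liudenaideo].
/rotujaikiapu/: /t/ is a voiceless stop between vowels /o/ and /u/, so it voices to [d]. /k/ is a voiceless stop between vowels /i/ and /i/, so it voices to [g]. /p/ is a voiceless stop between vowels /a/ and /u/, so it voices to [b]. → [rodujaigiabu].
/jatuipepiapapi/: /t/ is a voiceless stop between vowels /a/ and /u/, so it voices to [d]. /p/ is a voiceless stop between vowels /i/ and /e/, so it voices to [b]. /p/ is a voiceless stop between vowels /e/ and /i/, so it voices to [b]. /p/ is a voiceless stop between vowels /a/ and /a/, so it voices to [b]. /p/ is a voiceless stop between vowels /a/ and /i/, so it voices to [b]. → [jaduibebiababi].
/maapotueki/: /p/ is a voiceless stop between vowels /a/ and /o/, so it voices to [b]. /t/ is a voiceless stop between vowels /o/ and /u/, so it voices to [d]. /k/ is a voiceless stop between vowels /e/ and /i/, so it voices to [g]. → [maaboduegi].

liudenaideo, rodujaigiabu, jaduibebiababi, maaboduegi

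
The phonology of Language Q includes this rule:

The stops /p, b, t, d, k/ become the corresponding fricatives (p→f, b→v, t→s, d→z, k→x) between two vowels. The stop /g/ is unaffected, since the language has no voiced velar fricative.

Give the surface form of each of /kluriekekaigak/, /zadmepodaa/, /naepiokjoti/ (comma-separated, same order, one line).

kluriexexaigak, zadmefozaa, naefiokjosi

/kluriekekaigak/: /k/ is a stop between vowels /e/ and /e/, so it spirantizes to the fricative [x]. /k/ is a stop between vowels /e/ and /a/, so it spirantizes to the fricative [x]. → [kluriexexaigak].
/zadmepodaa/: /p/ is a stop between vowels /e/ and /o/, so it spirantizes to the fricative [f]. /d/ is a stop between vowels /o/ and /a/, so it spirantizes to the fricative [z]. → [zadmefozaa].
/naepiokjoti/: /p/ is a stop between vowels /e/ and /i/, so it spirantizes to the fricative [f]. /t/ is a stop between vowels /o/ and /i/, so it spirantizes to the fricative [s]. → [naefiokjosi].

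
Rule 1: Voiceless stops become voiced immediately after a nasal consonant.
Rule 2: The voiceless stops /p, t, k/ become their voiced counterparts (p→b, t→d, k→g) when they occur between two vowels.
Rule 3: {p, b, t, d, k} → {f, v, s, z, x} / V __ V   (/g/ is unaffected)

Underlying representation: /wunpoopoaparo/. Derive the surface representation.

wunboovoavaro

Rule 1 (post-nasal voicing): /p/ is a voiceless stop immediately after the nasal /n/, so it voices to [b]. /wunpoopoaparo/ → wunboopoaparo.
Rule 2 (intervocalic voicing): /p/ is a voiceless stop between vowels /o/ and /o/, so it voices to [b]. /p/ is a voiceless stop between vowels /a/ and /a/, so it voices to [b]. /wunboopoaparo/ → wunbooboabaro.
Rule 3 (intervocalic spirantization): /b/ is a stop between vowels /o/ and /o/, so it spirantizes to the fricative [v]. /b/ is a stop between vowels /a/ and /a/, so it spirantizes to the fricative [v]. /wunbooboabaro/ → wunboovoavaro.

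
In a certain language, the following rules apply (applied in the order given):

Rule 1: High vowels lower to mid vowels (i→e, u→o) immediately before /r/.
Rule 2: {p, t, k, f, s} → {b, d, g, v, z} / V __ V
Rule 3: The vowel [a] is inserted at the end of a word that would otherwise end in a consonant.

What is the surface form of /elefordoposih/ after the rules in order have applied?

Rule 1 (pre-rhotic lowering): no segment meets the environment; /elefordoposih/ is unchanged.
Rule 2 (intervocalic voicing): /f/ is a voiceless obstruent between vowels /e/ and /o/, so it voices to [v]. /p/ is a voiceless obstruent between vowels /o/ and /o/, so it voices to [b]. /s/ is a voiceless obstruent between vowels /o/ and /i/, so it voices to [z]. /elefordoposih/ → elevordobozih.
Rule 3 (final a-epenthesis): the form ends in the consonant /h/, so [a] is inserted word-finally. /elevordobozih/ → elevordoboziha.

elevordoboziha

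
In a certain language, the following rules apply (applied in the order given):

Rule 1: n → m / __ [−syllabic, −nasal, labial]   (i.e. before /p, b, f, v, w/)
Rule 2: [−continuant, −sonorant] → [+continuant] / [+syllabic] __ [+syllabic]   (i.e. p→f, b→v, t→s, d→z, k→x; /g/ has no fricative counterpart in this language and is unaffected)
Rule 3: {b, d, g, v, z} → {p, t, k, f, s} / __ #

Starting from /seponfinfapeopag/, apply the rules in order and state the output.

sefomfimfafeofak

Rule 1 (nasal place assimilation): /n/ precedes the labial consonant /f/, so it assimilates in place to [m]. /n/ precedes the labial consonant /f/, so it assimilates in place to [m]. /seponfinfapeopag/ → sepomfimfapeopag.
Rule 2 (intervocalic spirantization): /p/ is a stop between vowels /e/ and /o/, so it spirantizes to the fricative [f]. /p/ is a stop between vowels /a/ and /e/, so it spirantizes to the fricative [f]. /p/ is a stop between vowels /o/ and /a/, so it spirantizes to the fricative [f]. /sepomfimfapeopag/ → sefomfimfafeofag.
Rule 3 (final devoicing): /g/ is a voiced obstruent in word-final position, so it devoices to [k]. /sefomfimfafeofag/ → sefomfimfafeofak.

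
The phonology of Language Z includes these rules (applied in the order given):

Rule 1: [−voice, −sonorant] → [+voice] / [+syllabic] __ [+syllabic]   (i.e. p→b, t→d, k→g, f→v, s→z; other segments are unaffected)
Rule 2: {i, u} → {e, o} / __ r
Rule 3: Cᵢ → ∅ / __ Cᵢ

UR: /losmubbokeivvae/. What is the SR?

losmubogeivae

Rule 1 (intervocalic voicing): /k/ is a voiceless obstruent between vowels /o/ and /e/, so it voices to [g]. /losmubbokeivvae/ → losmubbogeivvae.
Rule 2 (pre-rhotic lowering): no segment meets the environment; /losmubbogeivvae/ is unchanged.
Rule 3 (degemination): /bb/ is a geminate; the first /b/ deletes. /vv/ is a geminate; the first /v/ deletes. /losmubbogeivvae/ → losmubogeivae.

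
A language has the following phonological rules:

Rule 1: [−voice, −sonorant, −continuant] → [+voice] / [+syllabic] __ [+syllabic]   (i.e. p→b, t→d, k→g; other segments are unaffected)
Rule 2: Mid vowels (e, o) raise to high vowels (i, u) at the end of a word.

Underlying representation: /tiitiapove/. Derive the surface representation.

tiidiabovi

Rule 1 (intervocalic voicing): /t/ is a voiceless stop between vowels /i/ and /i/, so it voices to [d]. /p/ is a voiceless stop between vowels /a/ and /o/, so it voices to [b]. /tiitiapove/ → tiidiabove.
Rule 2 (final vowel raising): /e/ is a mid vowel in word-final position, so it raises to [i]. /tiidiabove/ → tiidiabovi.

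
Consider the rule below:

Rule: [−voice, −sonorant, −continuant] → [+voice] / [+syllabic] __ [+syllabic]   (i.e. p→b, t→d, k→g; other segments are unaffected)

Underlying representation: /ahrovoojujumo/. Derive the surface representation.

No segment of /ahrovoojujumo/ meets the structural description of the rule, so the form surfaces unchanged.

ahrovoojujumo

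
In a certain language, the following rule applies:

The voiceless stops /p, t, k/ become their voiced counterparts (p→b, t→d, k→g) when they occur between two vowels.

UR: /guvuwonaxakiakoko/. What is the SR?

guvuwonaxagiagogo

/k/ is a voiceless stop between vowels /a/ and /i/, so it voices to [g].
/k/ is a voiceless stop between vowels /a/ and /o/, so it voices to [g].
/k/ is a voiceless stop between vowels /o/ and /o/, so it voices to [g].
Surface form: [guvuwonaxagiagogo].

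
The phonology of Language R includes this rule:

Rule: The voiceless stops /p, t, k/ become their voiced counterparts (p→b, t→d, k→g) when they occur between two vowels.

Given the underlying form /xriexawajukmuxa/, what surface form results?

No segment of /xriexawajukmuxa/ meets the structural description of the rule, so the form surfaces unchanged.

xriexawajukmuxa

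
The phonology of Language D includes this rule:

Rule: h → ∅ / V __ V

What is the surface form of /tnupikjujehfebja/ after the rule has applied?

tnupikjujehfebja

No segment of /tnupikjujehfebja/ meets the structural description of the rule, so the form surfaces unchanged.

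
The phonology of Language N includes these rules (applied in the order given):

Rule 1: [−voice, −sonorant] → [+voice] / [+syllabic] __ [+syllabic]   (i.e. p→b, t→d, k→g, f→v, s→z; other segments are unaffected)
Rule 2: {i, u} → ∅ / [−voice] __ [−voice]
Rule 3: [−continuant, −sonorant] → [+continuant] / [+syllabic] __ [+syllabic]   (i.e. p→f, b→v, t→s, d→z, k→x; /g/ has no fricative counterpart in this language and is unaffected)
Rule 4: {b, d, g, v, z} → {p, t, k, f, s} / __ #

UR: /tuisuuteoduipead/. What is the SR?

tuizuuzeozuiveat

Rule 1 (intervocalic voicing): /s/ is a voiceless obstruent between vowels /i/ and /u/, so it voices to [z]. /t/ is a voiceless obstruent between vowels /u/ and /e/, so it voices to [d]. /p/ is a voiceless obstruent between vowels /i/ and /e/, so it voices to [b]. /tuisuuteoduipead/ → tuizuudeoduibead.
Rule 2 (high vowel syncope): no segment meets the environment; /tuizuudeoduibead/ is unchanged.
Rule 3 (intervocalic spirantization): /d/ is a stop between vowels /u/ and /e/, so it spirantizes to the fricative [z]. /d/ is a stop between vowels /o/ and /u/, so it spirantizes to the fricative [z]. /b/ is a stop between vowels /i/ and /e/, so it spirantizes to the fricative [v]. /tuizuudeoduibead/ → tuizuuzeozuivead.
Rule 4 (final devoicing): /d/ is a voiced obstruent in word-final position, so it devoices to [t]. /tuizuuzeozuivead/ → tuizuuzeozuiveat.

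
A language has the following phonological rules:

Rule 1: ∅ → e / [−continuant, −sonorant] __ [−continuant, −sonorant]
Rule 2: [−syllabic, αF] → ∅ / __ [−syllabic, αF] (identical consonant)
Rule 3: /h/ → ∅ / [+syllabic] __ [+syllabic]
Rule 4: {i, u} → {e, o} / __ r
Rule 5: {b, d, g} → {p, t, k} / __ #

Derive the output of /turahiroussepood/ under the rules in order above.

Rule 1 (stop-cluster e-epenthesis): no segment meets the environment; /turahiroussepood/ is unchanged.
Rule 2 (degemination): /ss/ is a geminate; the first /s/ deletes. /turahiroussepood/ → turahirousepood.
Rule 3 (intervocalic h-deletion): /h/ occurs between vowels /a/ and /i/, so it deletes. /turahirousepood/ → turairousepood.
Rule 4 (pre-rhotic lowering): /u/ is a high vowel immediately before /r/, so it lowers to [o]. /i/ is a high vowel immediately before /r/, so it lowers to [e]. /turairousepood/ → toraerousepood.
Rule 5 (final devoicing): /d/ is a voiced stop in word-final position, so it devoices to [t]. /toraerousepood/ → toraerousepoot.

toraerousepoot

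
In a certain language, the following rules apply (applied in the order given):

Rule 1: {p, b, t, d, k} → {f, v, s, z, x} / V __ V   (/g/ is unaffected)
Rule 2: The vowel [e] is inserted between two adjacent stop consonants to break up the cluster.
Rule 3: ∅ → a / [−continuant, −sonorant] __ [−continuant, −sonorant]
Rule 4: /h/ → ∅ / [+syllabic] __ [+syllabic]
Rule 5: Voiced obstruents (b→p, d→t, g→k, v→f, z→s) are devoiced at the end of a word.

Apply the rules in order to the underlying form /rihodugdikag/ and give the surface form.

Rule 1 (intervocalic spirantization): /d/ is a stop between vowels /o/ and /u/, so it spirantizes to the fricative [z]. /k/ is a stop between vowels /i/ and /a/, so it spirantizes to the fricative [x]. /rihodugdikag/ → rihozugdixag.
Rule 2 (stop-cluster e-epenthesis): /g/ and /d/ form a stop–stop cluster, so [e] is inserted between them. /rihozugdixag/ → rihozugedixag.
Rule 3 (stop-cluster a-epenthesis): no segment meets the environment; /rihozugedixag/ is unchanged.
Rule 4 (intervocalic h-deletion): /h/ occurs between vowels /i/ and /o/, so it deletes. /rihozugedixag/ → riozugedixag.
Rule 5 (final devoicing): /g/ is a voiced obstruent in word-final position, so it devoices to [k]. /riozugedixag/ → riozugedixak.

riozugedixak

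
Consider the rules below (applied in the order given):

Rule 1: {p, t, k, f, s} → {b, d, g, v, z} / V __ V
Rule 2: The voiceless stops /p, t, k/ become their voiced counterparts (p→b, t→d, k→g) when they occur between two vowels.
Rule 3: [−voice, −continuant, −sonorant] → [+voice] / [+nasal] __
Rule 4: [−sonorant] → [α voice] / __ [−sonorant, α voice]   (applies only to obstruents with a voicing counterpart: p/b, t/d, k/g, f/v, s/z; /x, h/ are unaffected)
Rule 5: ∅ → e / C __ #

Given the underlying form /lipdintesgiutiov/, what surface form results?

libdindezgiudiove

Rule 1 (intervocalic voicing): /t/ is a voiceless obstruent between vowels /u/ and /i/, so it voices to [d]. /lipdintesgiutiov/ → lipdintesgiudiov.
Rule 2 (intervocalic voicing): no segment meets the environment; /lipdintesgiudiov/ is unchanged.
Rule 3 (post-nasal voicing): /t/ is a voiceless stop immediately after the nasal /n/, so it voices to [d]. /lipdintesgiudiov/ → lipdindesgiudiov.
Rule 4 (regressive voicing assimilation): /p/ precedes the voiced obstruent /d/, so it voices to [b] by assimilation. /s/ precedes the voiced obstruent /g/, so it voices to [z] by assimilation. /lipdindesgiudiov/ → libdindezgiudiov.
Rule 5 (final e-epenthesis): the form ends in the consonant /v/, so [e] is inserted word-finally. /libdindezgiudiov/ → libdindezgiudiove.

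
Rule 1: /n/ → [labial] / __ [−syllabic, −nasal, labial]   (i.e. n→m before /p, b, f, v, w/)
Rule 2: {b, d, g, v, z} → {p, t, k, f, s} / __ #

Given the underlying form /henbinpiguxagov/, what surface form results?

Rule 1 (nasal place assimilation): /n/ precedes the labial consonant /b/, so it assimilates in place to [m]. /n/ precedes the labial consonant /p/, so it assimilates in place to [m]. /henbinpiguxagov/ → hembimpiguxagov.
Rule 2 (final devoicing): /v/ is a voiced obstruent in word-final position, so it devoices to [f]. /hembimpiguxagov/ → hembimpiguxagof.

hembimpiguxagof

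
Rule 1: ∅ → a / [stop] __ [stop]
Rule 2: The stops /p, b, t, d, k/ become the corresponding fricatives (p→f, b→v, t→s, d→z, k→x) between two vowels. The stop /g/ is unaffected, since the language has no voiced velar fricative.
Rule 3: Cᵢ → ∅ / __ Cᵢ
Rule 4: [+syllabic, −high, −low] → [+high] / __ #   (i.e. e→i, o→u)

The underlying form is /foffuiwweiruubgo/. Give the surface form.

Rule 1 (stop-cluster a-epenthesis): /b/ and /g/ form a stop–stop cluster, so [a] is inserted between them. /foffuiwweiruubgo/ → foffuiwweiruubago.
Rule 2 (intervocalic spirantization): /b/ is a stop between vowels /u/ and /a/, so it spirantizes to the fricative [v]. /foffuiwweiruubago/ → foffuiwweiruuvago.
Rule 3 (degemination): /ff/ is a geminate; the first /f/ deletes. /ww/ is a geminate; the first /w/ deletes. /foffuiwweiruuvago/ → fofuiweiruuvago.
Rule 4 (final vowel raising): /o/ is a mid vowel in word-final position, so it raises to [u]. /fofuiweiruuvago/ → fofuiweiruuvagu.

fofuiweiruuvagu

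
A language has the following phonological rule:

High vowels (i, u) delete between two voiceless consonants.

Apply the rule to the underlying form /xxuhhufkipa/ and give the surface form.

/u/ is a high vowel flanked by voiceless consonants /x/ and /h/, so it deletes.
/u/ is a high vowel flanked by voiceless consonants /h/ and /f/, so it deletes.
/i/ is a high vowel flanked by voiceless consonants /k/ and /p/, so it deletes.
Surface form: [xxhhfkpa].

xxhhfkpa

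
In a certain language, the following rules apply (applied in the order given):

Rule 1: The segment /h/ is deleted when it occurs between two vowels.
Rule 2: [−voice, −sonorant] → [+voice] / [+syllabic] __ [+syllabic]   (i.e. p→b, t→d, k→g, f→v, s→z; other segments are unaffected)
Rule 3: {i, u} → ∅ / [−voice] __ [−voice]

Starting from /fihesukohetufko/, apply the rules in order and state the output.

fiezugoedufko

Rule 1 (intervocalic h-deletion): /h/ occurs between vowels /i/ and /e/, so it deletes. /h/ occurs between vowels /o/ and /e/, so it deletes. /fihesukohetufko/ → fiesukoetufko.
Rule 2 (intervocalic voicing): /s/ is a voiceless obstruent between vowels /e/ and /u/, so it voices to [z]. /k/ is a voiceless obstruent between vowels /u/ and /o/, so it voices to [g]. /t/ is a voiceless obstruent between vowels /e/ and /u/, so it voices to [d]. /fiesukoetufko/ → fiezugoedufko.
Rule 3 (high vowel syncope): no segment meets the environment; /fiezugoedufko/ is unchanged.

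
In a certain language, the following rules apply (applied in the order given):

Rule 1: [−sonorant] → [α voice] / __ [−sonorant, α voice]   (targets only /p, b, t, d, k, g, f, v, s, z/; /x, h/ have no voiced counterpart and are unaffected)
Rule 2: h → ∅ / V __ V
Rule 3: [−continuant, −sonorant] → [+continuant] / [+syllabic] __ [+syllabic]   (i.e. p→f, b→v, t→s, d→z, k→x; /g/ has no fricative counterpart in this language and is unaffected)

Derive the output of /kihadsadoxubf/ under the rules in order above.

Rule 1 (regressive voicing assimilation): /d/ precedes the voiceless obstruent /s/, so it devoices to [t] by assimilation. /b/ precedes the voiceless obstruent /f/, so it devoices to [p] by assimilation. /kihadsadoxubf/ → kihatsadoxupf.
Rule 2 (intervocalic h-deletion): /h/ occurs between vowels /i/ and /a/, so it deletes. /kihatsadoxupf/ → kiatsadoxupf.
Rule 3 (intervocalic spirantization): /d/ is a stop between vowels /a/ and /o/, so it spirantizes to the fricative [z]. /kiatsadoxupf/ → kiatsazoxupf.

kiatsazoxupf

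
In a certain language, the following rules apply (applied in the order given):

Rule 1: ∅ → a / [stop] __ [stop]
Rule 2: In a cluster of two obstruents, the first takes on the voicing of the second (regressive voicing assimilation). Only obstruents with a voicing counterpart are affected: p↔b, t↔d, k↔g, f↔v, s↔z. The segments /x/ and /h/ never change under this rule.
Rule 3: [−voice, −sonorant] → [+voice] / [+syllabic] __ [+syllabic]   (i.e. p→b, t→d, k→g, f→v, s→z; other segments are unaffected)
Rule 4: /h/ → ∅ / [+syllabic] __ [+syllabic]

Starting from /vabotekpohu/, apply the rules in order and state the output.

Rule 1 (stop-cluster a-epenthesis): /k/ and /p/ form a stop–stop cluster, so [a] is inserted between them. /vabotekpohu/ → vabotekapohu.
Rule 2 (regressive voicing assimilation): no segment meets the environment; /vabotekapohu/ is unchanged.
Rule 3 (intervocalic voicing): /t/ is a voiceless obstruent between vowels /o/ and /e/, so it voices to [d]. /k/ is a voiceless obstruent between vowels /e/ and /a/, so it voices to [g]. /p/ is a voiceless obstruent between vowels /a/ and /o/, so it voices to [b]. /vabotekapohu/ → vabodegabohu.
Rule 4 (intervocalic h-deletion): /h/ occurs between vowels /o/ and /u/, so it deletes. /vabodegabohu/ → vabodegabou.

vabodegabou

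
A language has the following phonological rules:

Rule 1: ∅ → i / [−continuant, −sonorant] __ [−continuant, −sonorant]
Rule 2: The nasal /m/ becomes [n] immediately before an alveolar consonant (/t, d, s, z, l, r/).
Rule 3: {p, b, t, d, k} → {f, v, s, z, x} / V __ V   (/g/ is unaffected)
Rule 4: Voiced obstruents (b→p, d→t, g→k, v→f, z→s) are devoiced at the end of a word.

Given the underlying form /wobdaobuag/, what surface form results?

wovizaovuak

Rule 1 (stop-cluster i-epenthesis): /b/ and /d/ form a stop–stop cluster, so [i] is inserted between them. /wobdaobuag/ → wobidaobuag.
Rule 2 (nasal place assimilation): no segment meets the environment; /wobidaobuag/ is unchanged.
Rule 3 (intervocalic spirantization): /b/ is a stop between vowels /o/ and /i/, so it spirantizes to the fricative [v]. /d/ is a stop between vowels /i/ and /a/, so it spirantizes to the fricative [z]. /b/ is a stop between vowels /o/ and /u/, so it spirantizes to the fricative [v]. /wobidaobuag/ → wovizaovuag.
Rule 4 (final devoicing): /g/ is a voiced obstruent in word-final position, so it devoices to [k]. /wovizaovuag/ → wovizaovuak.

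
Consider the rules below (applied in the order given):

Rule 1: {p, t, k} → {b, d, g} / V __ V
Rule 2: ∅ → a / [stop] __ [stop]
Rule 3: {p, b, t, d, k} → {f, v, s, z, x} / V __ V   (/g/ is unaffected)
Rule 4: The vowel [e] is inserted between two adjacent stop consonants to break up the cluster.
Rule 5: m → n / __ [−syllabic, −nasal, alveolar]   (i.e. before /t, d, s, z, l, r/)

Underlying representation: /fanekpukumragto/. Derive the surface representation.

fanexafugunragaso

Rule 1 (intervocalic voicing): /k/ is a voiceless stop between vowels /u/ and /u/, so it voices to [g]. /fanekpukumragto/ → fanekpugumragto.
Rule 2 (stop-cluster a-epenthesis): /k/ and /p/ form a stop–stop cluster, so [a] is inserted between them. /g/ and /t/ form a stop–stop cluster, so [a] is inserted between them. /fanekpugumragto/ → fanekapugumragato.
Rule 3 (intervocalic spirantization): /k/ is a stop between vowels /e/ and /a/, so it spirantizes to the fricative [x]. /p/ is a stop between vowels /a/ and /u/, so it spirantizes to the fricative [f]. /t/ is a stop between vowels /a/ and /o/, so it spirantizes to the fricative [s]. /fanekapugumragato/ → fanexafugumragaso.
Rule 4 (stop-cluster e-epenthesis): no segment meets the environment; /fanexafugumragaso/ is unchanged.
Rule 5 (nasal place assimilation): /m/ precedes the alveolar consonant /r/, so it assimilates in place to [n]. /fanexafugumragaso/ → fanexafugunragaso.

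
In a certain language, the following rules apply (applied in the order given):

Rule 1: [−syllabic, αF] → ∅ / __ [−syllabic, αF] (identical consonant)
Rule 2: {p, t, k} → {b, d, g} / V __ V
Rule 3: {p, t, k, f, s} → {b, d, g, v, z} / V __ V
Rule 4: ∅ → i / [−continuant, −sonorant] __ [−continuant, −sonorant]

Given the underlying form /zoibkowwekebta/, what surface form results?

Rule 1 (degemination): /ww/ is a geminate; the first /w/ deletes. /zoibkowwekebta/ → zoibkowekebta.
Rule 2 (intervocalic voicing): /k/ is a voiceless stop between vowels /e/ and /e/, so it voices to [g]. /zoibkowekebta/ → zoibkowegebta.
Rule 3 (intervocalic voicing): no segment meets the environment; /zoibkowegebta/ is unchanged.
Rule 4 (stop-cluster i-epenthesis): /b/ and /k/ form a stop–stop cluster, so [i] is inserted between them. /b/ and /t/ form a stop–stop cluster, so [i] is inserted between them. /zoibkowegebta/ → zoibikowegebita.

zoibikowegebita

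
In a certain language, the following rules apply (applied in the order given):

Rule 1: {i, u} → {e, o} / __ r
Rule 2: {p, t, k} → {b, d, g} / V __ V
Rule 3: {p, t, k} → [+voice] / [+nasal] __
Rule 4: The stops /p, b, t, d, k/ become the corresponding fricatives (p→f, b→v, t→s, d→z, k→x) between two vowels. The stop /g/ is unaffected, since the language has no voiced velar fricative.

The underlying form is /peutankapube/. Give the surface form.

Rule 1 (pre-rhotic lowering): no segment meets the environment; /peutankapube/ is unchanged.
Rule 2 (intervocalic voicing): /t/ is a voiceless stop between vowels /u/ and /a/, so it voices to [d]. /p/ is a voiceless stop between vowels /a/ and /u/, so it voices to [b]. /peutankapube/ → peudankabube.
Rule 3 (post-nasal voicing): /k/ is a voiceless stop immediately after the nasal /n/, so it voices to [g]. /peudankabube/ → peudangabube.
Rule 4 (intervocalic spirantization): /d/ is a stop between vowels /u/ and /a/, so it spirantizes to the fricative [z]. /b/ is a stop between vowels /a/ and /u/, so it spirantizes to the fricative [v]. /b/ is a stop between vowels /u/ and /e/, so it spirantizes to the fricative [v]. /peudangabube/ → peuzangavuve.

peuzangavuve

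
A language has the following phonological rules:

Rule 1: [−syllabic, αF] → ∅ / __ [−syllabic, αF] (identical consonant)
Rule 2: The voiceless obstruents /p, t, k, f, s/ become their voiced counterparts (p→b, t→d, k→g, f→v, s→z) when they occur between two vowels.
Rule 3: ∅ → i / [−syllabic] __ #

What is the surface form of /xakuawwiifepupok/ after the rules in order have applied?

xaguawiivebuboki

Rule 1 (degemination): /ww/ is a geminate; the first /w/ deletes. /xakuawwiifepupok/ → xakuawiifepupok.
Rule 2 (intervocalic voicing): /k/ is a voiceless obstruent between vowels /a/ and /u/, so it voices to [g]. /f/ is a voiceless obstruent between vowels /i/ and /e/, so it voices to [v]. /p/ is a voiceless obstruent between vowels /e/ and /u/, so it voices to [b]. /p/ is a voiceless obstruent between vowels /u/ and /o/, so it voices to [b]. /xakuawiifepupok/ → xaguawiivebubok.
Rule 3 (final i-epenthesis): the form ends in the consonant /k/, so [i] is inserted word-finally. /xaguawiivebubok/ → xaguawiivebuboki.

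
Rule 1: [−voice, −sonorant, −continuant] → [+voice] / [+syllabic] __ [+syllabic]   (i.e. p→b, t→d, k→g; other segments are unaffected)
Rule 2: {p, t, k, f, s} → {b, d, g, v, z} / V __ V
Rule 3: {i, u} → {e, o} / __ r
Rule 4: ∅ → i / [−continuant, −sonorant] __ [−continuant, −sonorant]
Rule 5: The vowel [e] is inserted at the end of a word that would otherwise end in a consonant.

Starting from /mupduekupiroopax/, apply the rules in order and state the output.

Rule 1 (intervocalic voicing): /k/ is a voiceless stop between vowels /e/ and /u/, so it voices to [g]. /p/ is a voiceless stop between vowels /u/ and /i/, so it voices to [b]. /p/ is a voiceless stop between vowels /o/ and /a/, so it voices to [b]. /mupduekupiroopax/ → mupduegubiroobax.
Rule 2 (intervocalic voicing): no segment meets the environment; /mupduegubiroobax/ is unchanged.
Rule 3 (pre-rhotic lowering): /i/ is a high vowel immediately before /r/, so it lowers to [e]. /mupduegubiroobax/ → mupdueguberoobax.
Rule 4 (stop-cluster i-epenthesis): /p/ and /d/ form a stop–stop cluster, so [i] is inserted between them. /mupdueguberoobax/ → mupidueguberoobax.
Rule 5 (final e-epenthesis): the form ends in the consonant /x/, so [e] is inserted word-finally. /mupidueguberoobax/ → mupidueguberoobaxe.

mupidueguberoobaxe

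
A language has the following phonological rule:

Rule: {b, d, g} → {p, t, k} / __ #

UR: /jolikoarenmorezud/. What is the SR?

/d/ is a voiced stop in word-final position, so it devoices to [t].
Surface form: [jolikoarenmorezut].

jolikoarenmorezut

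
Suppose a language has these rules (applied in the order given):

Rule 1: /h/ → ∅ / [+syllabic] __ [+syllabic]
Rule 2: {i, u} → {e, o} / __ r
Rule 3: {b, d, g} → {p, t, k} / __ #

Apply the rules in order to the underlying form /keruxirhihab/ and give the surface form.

Rule 1 (intervocalic h-deletion): /h/ occurs between vowels /i/ and /a/, so it deletes. /keruxirhihab/ → keruxirhiab.
Rule 2 (pre-rhotic lowering): /i/ is a high vowel immediately before /r/, so it lowers to [e]. /keruxirhiab/ → keruxerhiab.
Rule 3 (final devoicing): /b/ is a voiced stop in word-final position, so it devoices to [p]. /keruxerhiab/ → keruxerhiap.

keruxerhiap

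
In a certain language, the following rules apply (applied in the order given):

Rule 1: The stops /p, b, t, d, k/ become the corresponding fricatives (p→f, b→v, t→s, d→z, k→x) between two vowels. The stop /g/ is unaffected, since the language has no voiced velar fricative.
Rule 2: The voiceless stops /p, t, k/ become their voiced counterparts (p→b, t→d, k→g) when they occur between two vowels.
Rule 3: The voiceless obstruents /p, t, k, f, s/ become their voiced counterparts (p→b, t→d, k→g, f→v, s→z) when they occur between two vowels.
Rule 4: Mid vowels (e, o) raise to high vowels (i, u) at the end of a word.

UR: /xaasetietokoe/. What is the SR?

Rule 1 (intervocalic spirantization): /t/ is a stop between vowels /e/ and /i/, so it spirantizes to the fricative [s]. /t/ is a stop between vowels /e/ and /o/, so it spirantizes to the fricative [s]. /k/ is a stop between vowels /o/ and /o/, so it spirantizes to the fricative [x]. /xaasetietokoe/ → xaasesiesoxoe.
Rule 2 (intervocalic voicing): no segment meets the environment; /xaasesiesoxoe/ is unchanged.
Rule 3 (intervocalic voicing): /s/ is a voiceless obstruent between vowels /a/ and /e/, so it voices to [z]. /s/ is a voiceless obstruent between vowels /e/ and /i/, so it voices to [z]. /s/ is a voiceless obstruent between vowels /e/ and /o/, so it voices to [z]. /xaasesiesoxoe/ → xaazeziezoxoe.
Rule 4 (final vowel raising): /e/ is a mid vowel in word-final position, so it raises to [i]. /xaazeziezoxoe/ → xaazeziezoxoi.

xaazeziezoxoi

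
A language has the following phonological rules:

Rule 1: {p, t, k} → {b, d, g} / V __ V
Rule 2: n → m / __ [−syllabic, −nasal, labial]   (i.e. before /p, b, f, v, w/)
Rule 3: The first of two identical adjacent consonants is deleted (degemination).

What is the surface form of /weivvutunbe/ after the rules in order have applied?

Rule 1 (intervocalic voicing): /t/ is a voiceless stop between vowels /u/ and /u/, so it voices to [d]. /weivvutunbe/ → weivvudunbe.
Rule 2 (nasal place assimilation): /n/ precedes the labial consonant /b/, so it assimilates in place to [m]. /weivvudunbe/ → weivvudumbe.
Rule 3 (degemination): /vv/ is a geminate; the first /v/ deletes. /weivvudumbe/ → weivudumbe.

weivudumbe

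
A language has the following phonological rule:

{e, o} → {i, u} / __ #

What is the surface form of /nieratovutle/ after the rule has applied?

/e/ is a mid vowel in word-final position, so it raises to [i].
Surface form: [nieratovutli].

nieratovutli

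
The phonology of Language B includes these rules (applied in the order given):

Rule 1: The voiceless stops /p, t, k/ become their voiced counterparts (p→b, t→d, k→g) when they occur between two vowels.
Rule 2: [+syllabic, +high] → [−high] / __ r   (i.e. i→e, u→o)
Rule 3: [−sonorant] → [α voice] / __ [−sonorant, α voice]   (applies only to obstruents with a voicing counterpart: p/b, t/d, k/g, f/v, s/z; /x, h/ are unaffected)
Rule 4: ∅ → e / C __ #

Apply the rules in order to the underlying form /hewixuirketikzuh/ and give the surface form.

Rule 1 (intervocalic voicing): /t/ is a voiceless stop between vowels /e/ and /i/, so it voices to [d]. /hewixuirketikzuh/ → hewixuirkedikzuh.
Rule 2 (pre-rhotic lowering): /i/ is a high vowel immediately before /r/, so it lowers to [e]. /hewixuirkedikzuh/ → hewixuerkedikzuh.
Rule 3 (regressive voicing assimilation): /k/ precedes the voiced obstruent /z/, so it voices to [g] by assimilation. /hewixuerkedikzuh/ → hewixuerkedigzuh.
Rule 4 (final e-epenthesis): the form ends in the consonant /h/, so [e] is inserted word-finally. /hewixuerkedigzuh/ → hewixuerkedigzuhe.

hewixuerkedigzuhe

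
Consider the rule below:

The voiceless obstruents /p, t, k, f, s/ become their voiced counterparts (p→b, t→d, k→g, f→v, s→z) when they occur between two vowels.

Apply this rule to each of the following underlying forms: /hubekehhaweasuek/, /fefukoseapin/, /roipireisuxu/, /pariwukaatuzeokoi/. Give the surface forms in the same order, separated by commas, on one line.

/hubekehhaweasuek/: /k/ is a voiceless obstruent between vowels /e/ and /e/, so it voices to [g]. /s/ is a voiceless obstruent between vowels /a/ and /u/, so it voices to [z]. → [hubegehhaweazuek].
/fefukoseapin/: /f/ is a voiceless obstruent between vowels /e/ and /u/, so it voices to [v]. /k/ is a voiceless obstruent between vowels /u/ and /o/, so it voices to [g]. /s/ is a voiceless obstruent between vowels /o/ and /e/, so it voices to [z]. /p/ is a voiceless obstruent between vowels /a/ and /i/, so it voices to [b]. → [fevugozeabin].
/roipireisuxu/: /p/ is a voiceless obstruent between vowels /i/ and /i/, so it voices to [b]. /s/ is a voiceless obstruent between vowels /i/ and /u/, so it voices to [z]. → [roibireizuxu].
/pariwukaatuzeokoi/: /k/ is a voiceless obstruent between vowels /u/ and /a/, so it voices to [g]. /t/ is a voiceless obstruent between vowels /a/ and /u/, so it voices to [d]. /k/ is a voiceless obstruent between vowels /o/ and /o/, so it voices to [g]. → [pariwugaaduzeogoi].

hubegehhaweazuek, fevugozeabin, roibireizuxu, pariwugaaduzeogoi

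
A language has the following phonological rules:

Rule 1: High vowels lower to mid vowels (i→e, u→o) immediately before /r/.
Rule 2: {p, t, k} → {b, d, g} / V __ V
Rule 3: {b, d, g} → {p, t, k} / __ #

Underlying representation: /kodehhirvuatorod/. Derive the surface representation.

kodehhervuadorot

Rule 1 (pre-rhotic lowering): /i/ is a high vowel immediately before /r/, so it lowers to [e]. /kodehhirvuatorod/ → kodehhervuatorod.
Rule 2 (intervocalic voicing): /t/ is a voiceless stop between vowels /a/ and /o/, so it voices to [d]. /kodehhervuatorod/ → kodehhervuadorod.
Rule 3 (final devoicing): /d/ is a voiced stop in word-final position, so it devoices to [t]. /kodehhervuadorod/ → kodehhervuadorot.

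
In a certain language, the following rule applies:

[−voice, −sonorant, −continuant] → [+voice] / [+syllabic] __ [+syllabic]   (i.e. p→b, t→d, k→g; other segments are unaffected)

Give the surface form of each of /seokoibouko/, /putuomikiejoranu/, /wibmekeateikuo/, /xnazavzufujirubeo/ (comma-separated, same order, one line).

/seokoibouko/: /k/ is a voiceless stop between vowels /o/ and /o/, so it voices to [g]. /k/ is a voiceless stop between vowels /u/ and /o/, so it voices to [g]. → [seogoibougo].
/putuomikiejoranu/: /t/ is a voiceless stop between vowels /u/ and /u/, so it voices to [d]. /k/ is a voiceless stop between vowels /i/ and /i/, so it voices to [g]. → [puduomigiejoranu].
/wibmekeateikuo/: /k/ is a voiceless stop between vowels /e/ and /e/, so it voices to [g]. /t/ is a voiceless stop between vowels /a/ and /e/, so it voices to [d]. /k/ is a voiceless stop between vowels /i/ and /u/, so it voices to [g]. → [wibmegeadeiguo].
/xnazavzufujirubeo/: the rule's environment is not met; surfaces unchanged as [xnazavzufujirubeo].

seogoibougo, puduomigiejoranu, wibmegeadeiguo, xnazavzufujirubeo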